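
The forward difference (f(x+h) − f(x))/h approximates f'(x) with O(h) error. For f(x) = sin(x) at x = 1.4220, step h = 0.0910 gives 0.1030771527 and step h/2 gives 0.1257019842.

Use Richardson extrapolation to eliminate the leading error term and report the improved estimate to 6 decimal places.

0.148327

r = 1, so 2^r = 2.
2 × 0.1257019842 = 0.2514039684; 0.2514039684 − 0.1030771527 = 0.1483268157
Denominator 2 − 1 = 1.
0.1483268157 ÷ 1 = 0.1483268157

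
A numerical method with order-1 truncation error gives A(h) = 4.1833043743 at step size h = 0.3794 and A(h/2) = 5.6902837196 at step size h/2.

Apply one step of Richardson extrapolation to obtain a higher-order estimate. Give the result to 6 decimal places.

Leading term ∝ h^1; use weight 2 = 2^1.
2^1 × A(h/2) = 11.3805674392; minus A(h) gives 7.1972630649.
(2 × 5.6902837196 − 4.1833043743)/(2 − 1) = 7.1972630649

7.197263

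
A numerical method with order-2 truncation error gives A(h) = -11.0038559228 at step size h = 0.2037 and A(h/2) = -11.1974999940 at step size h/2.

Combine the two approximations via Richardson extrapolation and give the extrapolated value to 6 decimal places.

r = 2: numerator weight 4, denominator 3.
4 × (-11.1974999940) = -44.7899999760; (-44.7899999760) − (-11.0038559228) = -33.7861440532
(4 × (-11.1974999940) − (-11.0038559228))/(4 − 1) = -11.2620480177
Shift from A(h/2): −0.0645480237.

-11.262048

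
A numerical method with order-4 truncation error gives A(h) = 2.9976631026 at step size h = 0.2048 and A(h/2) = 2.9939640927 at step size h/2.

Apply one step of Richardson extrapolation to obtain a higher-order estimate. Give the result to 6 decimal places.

2.993717

Leading term ∝ h^4; use weight 16 = 2^4.
16×2.9939640927 = 47.9034254832; 47.9034254832 − 2.9976631026 = 44.9057623806
Denominator 16 − 1 = 15.
R = 44.9057623806/15 = 2.9937174920
Gap between inputs: 3.699e-03; correction applied: −0.0002466007.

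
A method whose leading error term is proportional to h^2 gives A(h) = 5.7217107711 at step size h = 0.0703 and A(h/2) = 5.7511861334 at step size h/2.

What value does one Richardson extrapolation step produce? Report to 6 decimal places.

5.761011

Leading term ∝ h^2; use weight 4 = 2^2.
Top: 4(5.7511861334) − (5.7217107711) = 17.2830337625
(4·5.7511861334 − 5.7217107711)/(4 − 1) = 5.7610112542
Shift from A(h/2): +0.0098251208.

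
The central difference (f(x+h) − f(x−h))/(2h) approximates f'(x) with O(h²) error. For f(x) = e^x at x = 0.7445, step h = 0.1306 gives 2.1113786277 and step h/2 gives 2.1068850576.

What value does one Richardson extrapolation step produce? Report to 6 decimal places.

2.105387

Method order is 2; weight 2^2 = 4.
4*2.1068850576 = 8.4275402304; 8.4275402304 − 2.1113786277 = 6.3161616027
Divide by 2^2 − 1 = 3.
R = 6.3161616027/3 = 2.1053872009
Gap between inputs: 4.494e-03; correction applied: −0.0014978567.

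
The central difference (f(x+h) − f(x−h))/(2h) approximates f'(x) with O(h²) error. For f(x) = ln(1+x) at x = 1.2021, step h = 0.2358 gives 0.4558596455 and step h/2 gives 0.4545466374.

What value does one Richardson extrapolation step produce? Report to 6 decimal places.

Leading term ∝ h^2; use weight 4 = 2^2.
4·0.4545466374 − 0.4558596455 = 1.3623269041
R = 1.3623269041/3 = 0.4541089680

0.454109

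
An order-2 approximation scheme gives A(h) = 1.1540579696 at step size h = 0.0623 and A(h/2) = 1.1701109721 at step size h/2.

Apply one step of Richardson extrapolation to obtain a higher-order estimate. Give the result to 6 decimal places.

Method order is 2; weight 2^2 = 4.
4·1.1701109721 = 4.6804438884; 4.6804438884 − 1.1540579696 = 3.5263859188
R = 3.5263859188/3 = 1.1754619729

1.175462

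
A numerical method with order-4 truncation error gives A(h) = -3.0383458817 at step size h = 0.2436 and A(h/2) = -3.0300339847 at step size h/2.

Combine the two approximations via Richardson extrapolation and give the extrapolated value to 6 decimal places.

Error is O(h^4); halving h shrinks it by 2^4 = 16.
Weighted: (-48.4805437552) − (-3.0383458817) = -45.4421978735
Divide by 2^4 − 1 = 15.
Result: -3.0294798582
Correction |R − A(h/2)| = 5.541e-04; gap |A(h/2) − A(h)| = 8.312e-03.

-3.029480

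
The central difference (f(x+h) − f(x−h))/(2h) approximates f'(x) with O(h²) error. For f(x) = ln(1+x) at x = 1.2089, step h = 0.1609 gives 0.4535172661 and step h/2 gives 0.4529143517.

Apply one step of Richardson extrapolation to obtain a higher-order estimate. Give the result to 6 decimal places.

0.452713

Method order is 2; weight 2^2 = 4.
A(h/2) − A(h) = 0.4529143517 − 0.4535172661 = -0.0006029144
Divide by 2^2 − 1 = 3: (-0.0006029144)/3 = -0.0002009715
R = 0.4529143517 − 0.0002009715 = 0.4527133802
Shift from A(h/2): −0.0002009715.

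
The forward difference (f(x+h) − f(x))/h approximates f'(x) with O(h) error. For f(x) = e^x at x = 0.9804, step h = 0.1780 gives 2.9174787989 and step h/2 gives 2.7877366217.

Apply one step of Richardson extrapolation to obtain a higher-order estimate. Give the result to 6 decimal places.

2.657994

Order 1 gives 2^r = 2 and 2^r − 1 = 1.
2·2.7877366217 = 5.5754732434; 5.5754732434 − 2.9174787989 = 2.6579944445
Extrapolated: 2.6579944445 / 1 = 2.6579944445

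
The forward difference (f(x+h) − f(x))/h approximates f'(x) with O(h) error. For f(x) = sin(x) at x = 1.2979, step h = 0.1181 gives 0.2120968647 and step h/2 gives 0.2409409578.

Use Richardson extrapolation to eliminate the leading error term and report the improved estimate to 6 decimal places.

0.269785

r = 1, so 2^r = 2.
Difference of the inputs: 0.2409409578 − 0.2120968647 = 0.0288440931
Correction (A(h/2) − A(h))/(2 − 1) = 0.0288440931/1 = 0.0288440931
R = A(h/2) + (A(h/2) − A(h))/1 = 0.2409409578 + 0.0288440931 = 0.2697850509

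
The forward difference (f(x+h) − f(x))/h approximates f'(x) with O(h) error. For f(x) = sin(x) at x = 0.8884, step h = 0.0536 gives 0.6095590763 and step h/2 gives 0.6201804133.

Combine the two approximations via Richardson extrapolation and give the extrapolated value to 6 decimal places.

0.630802

Method order is 1; weight 2^1 = 2.
2 × 0.6201804133 − 0.6095590763 = 0.6308017503
Divide by 2^1 − 1 = 1.
Result: 0.6308017503
Correction |R − A(h/2)| = 1.062e-02; gap |A(h/2) − A(h)| = 1.062e-02.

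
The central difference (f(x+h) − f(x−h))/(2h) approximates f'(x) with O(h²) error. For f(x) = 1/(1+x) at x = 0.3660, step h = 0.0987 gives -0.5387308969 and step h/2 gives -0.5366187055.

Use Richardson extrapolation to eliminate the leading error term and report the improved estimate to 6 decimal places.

Order 2 gives 2^r = 4 and 2^r − 1 = 3.
Weighted: (-2.1464748220) − (-0.5387308969) = -1.6077439251
R = (-1.6077439251)/3 = -0.5359146417
Shift from A(h/2): +0.0007040638.

-0.535915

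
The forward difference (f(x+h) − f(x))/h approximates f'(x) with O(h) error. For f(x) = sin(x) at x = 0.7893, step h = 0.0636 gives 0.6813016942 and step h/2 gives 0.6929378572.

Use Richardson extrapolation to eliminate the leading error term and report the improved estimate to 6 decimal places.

With r = 1 the leading error scales as h^1, so the weight is 2^1 = 2.
2^1·A(h/2) = 1.3858757144; minus A(h) gives 0.7045740202.
0.7045740202 ÷ 1 = 0.7045740202
Shift from A(h/2): +0.0116361630.

0.704574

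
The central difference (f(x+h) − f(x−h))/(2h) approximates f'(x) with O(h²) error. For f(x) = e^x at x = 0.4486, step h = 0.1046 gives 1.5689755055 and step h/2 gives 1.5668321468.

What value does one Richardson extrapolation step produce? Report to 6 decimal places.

1.566118

Leading term ∝ h^2; use weight 4 = 2^2.
Difference of the inputs: 1.5668321468 − 1.5689755055 = -0.0021433587
Divide by 2^2 − 1 = 3: (-0.0021433587)/3 = -0.0007144529
R = A(h/2) + (A(h/2) − A(h))/3 = 1.5668321468 − 0.0007144529 = 1.5661176939
Gap between inputs: 2.143e-03; correction applied: −0.0007144529.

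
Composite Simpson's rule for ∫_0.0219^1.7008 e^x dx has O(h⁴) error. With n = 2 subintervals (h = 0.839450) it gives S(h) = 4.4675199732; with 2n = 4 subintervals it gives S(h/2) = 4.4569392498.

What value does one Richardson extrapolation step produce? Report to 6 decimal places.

Error is O(h^4); halving h shrinks it by 2^4 = 16.
Weighted: 71.3110279968 − 4.4675199732 = 66.8435080236
Divide by 2^4 − 1 = 15.
Result: 4.4562338682
Gap between inputs: 1.058e-02; correction applied: −0.0007053816.

4.456234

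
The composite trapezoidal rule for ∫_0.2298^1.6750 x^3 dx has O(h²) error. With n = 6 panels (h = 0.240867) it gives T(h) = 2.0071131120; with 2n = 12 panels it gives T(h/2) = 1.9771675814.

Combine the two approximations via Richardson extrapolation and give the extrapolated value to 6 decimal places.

The method has order 2: 2^2 = 4.
Numerator 4*A(h/2) − A(h) = 4*1.9771675814 − 2.0071131120 = 5.9015572136
Divide by 2^2 − 1 = 3.
Extrapolated: 5.9015572136 / 3 = 1.9671857379
Correction |R − A(h/2)| = 9.982e-03; gap |A(h/2) − A(h)| = 2.995e-02.

1.967186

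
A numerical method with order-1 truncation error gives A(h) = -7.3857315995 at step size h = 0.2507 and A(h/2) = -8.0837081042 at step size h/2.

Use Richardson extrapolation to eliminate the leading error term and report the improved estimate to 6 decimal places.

Leading term ∝ h^1; use weight 2 = 2^1.
Numerator 2·A(h/2) − A(h) = 2·(-8.0837081042) − (-7.3857315995) = -8.7816846089
(-8.7816846089) ÷ 1 = -8.7816846089
Correction |R − A(h/2)| = 6.980e-01; gap |A(h/2) − A(h)| = 6.980e-01.

-8.781685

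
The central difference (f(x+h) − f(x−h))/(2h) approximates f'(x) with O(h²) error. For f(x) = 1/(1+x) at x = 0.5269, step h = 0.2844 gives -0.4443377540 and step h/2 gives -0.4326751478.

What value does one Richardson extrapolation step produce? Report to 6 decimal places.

-0.428788

Order 2 gives 2^r = 4 and 2^r − 1 = 3.
Top: 4(-0.4326751478) − (-0.4443377540) = -1.2863628372
Divide by 2^2 − 1 = 3.
(4×(-0.4326751478) − (-0.4443377540))/(4 − 1) = -0.4287876124
Correction |R − A(h/2)| = 3.888e-03; gap |A(h/2) − A(h)| = 1.166e-02.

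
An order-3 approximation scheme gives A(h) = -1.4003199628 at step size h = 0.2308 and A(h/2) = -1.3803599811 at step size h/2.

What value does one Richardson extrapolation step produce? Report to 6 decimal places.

r = 3: numerator weight 8, denominator 7.
A(h/2) − A(h) = -1.3803599811 − (-1.4003199628) = 0.0199599817
Correction (A(h/2) − A(h))/(8 − 1) = 0.0199599817/7 = 0.0028514260
R = -1.3803599811 + 0.0028514260 = -1.3775085551
Shift from A(h/2): +0.0028514260.

-1.377509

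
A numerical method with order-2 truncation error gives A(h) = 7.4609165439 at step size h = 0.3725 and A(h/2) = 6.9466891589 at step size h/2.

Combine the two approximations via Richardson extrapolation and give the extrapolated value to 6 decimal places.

6.775280

Order 2 gives 2^r = 4 and 2^r − 1 = 3.
Weighted: 27.7867566356 − 7.4609165439 = 20.3258400917
20.3258400917 ÷ 3 = 6.7752800306
Shift from A(h/2): −0.1714091283.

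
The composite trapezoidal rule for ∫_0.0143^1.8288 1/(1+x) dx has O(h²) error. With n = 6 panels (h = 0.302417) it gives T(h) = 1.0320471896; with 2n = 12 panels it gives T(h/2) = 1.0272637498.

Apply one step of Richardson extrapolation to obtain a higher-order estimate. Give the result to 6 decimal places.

Order 2 gives 2^r = 4 and 2^r − 1 = 3.
4×1.0272637498 = 4.1090549992; 4.1090549992 − 1.0320471896 = 3.0770078096
Divide by 2^2 − 1 = 3.
Extrapolated: 3.0770078096 / 3 = 1.0256692699
Shift from A(h/2): −0.0015944799.

1.025669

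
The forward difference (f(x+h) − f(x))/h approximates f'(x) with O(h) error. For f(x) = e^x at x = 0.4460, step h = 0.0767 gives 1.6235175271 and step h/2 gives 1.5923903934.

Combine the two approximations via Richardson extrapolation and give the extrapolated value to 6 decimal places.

1.561263

r = 1: numerator weight 2, denominator 1.
Numerator 2*A(h/2) − A(h) = 2*1.5923903934 − 1.6235175271 = 1.5612632597
Divide by 2^1 − 1 = 1.
R = 1.5612632597/1 = 1.5612632597
Gap between inputs: 3.113e-02; correction applied: −0.0311271337.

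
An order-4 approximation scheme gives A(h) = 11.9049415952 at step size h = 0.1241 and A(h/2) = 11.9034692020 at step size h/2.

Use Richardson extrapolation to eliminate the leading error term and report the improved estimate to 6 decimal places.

11.903371

Leading term ∝ h^4; use weight 16 = 2^4.
2^4×A(h/2) = 190.4555072320; minus A(h) gives 178.5505656368.
Extrapolated: 178.5505656368 / 15 = 11.9033710425
Shift from A(h/2): −0.0000981595.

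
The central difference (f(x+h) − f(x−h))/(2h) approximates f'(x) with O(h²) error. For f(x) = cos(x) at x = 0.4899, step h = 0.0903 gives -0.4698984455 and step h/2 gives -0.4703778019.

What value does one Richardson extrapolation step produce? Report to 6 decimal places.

r = 2: numerator weight 4, denominator 3.
A(h/2) − A(h) = -0.4703778019 − (-0.4698984455) = -0.0004793564
Divide by 2^2 − 1 = 3: (-0.0004793564)/3 = -0.0001597855
R = -0.4703778019 − 0.0001597855 = -0.4705375874

-0.470538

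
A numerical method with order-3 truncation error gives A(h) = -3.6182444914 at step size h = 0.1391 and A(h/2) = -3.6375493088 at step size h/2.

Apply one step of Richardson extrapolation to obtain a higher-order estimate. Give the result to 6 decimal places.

-3.640307

r = 3: numerator weight 8, denominator 7.
Numerator 8·A(h/2) − A(h) = 8·(-3.6375493088) − (-3.6182444914) = -25.4821499790
R = (-25.4821499790)/7 = -3.6403071399
Correction |R − A(h/2)| = 2.758e-03; gap |A(h/2) − A(h)| = 1.930e-02.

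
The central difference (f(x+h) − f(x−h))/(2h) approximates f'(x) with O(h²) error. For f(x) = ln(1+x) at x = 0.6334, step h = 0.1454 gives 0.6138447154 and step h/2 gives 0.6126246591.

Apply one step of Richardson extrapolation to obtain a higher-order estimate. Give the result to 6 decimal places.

Error is O(h^2); halving h shrinks it by 2^2 = 4.
4·0.6126246591 = 2.4504986364; subtract 0.6138447154 → 1.8366539210
Extrapolated: 1.8366539210 / 3 = 0.6122179737

0.612218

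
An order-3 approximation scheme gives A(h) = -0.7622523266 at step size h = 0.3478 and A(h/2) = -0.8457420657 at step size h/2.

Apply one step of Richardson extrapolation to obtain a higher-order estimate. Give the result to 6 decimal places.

-0.857669

The method has order 3: 2^3 = 8.
2^3·A(h/2) = -6.7659365256; minus A(h) gives -6.0036841990.
Extrapolated: (-6.0036841990) / 7 = -0.8576691713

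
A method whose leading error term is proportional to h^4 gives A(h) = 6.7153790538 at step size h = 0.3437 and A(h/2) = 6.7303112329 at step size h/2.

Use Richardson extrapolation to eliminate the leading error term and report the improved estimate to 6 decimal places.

6.731307

Leading term ∝ h^4; use weight 16 = 2^4.
16 × 6.7303112329 − 6.7153790538 = 100.9696006726
Extrapolated: 100.9696006726 / 15 = 6.7313067115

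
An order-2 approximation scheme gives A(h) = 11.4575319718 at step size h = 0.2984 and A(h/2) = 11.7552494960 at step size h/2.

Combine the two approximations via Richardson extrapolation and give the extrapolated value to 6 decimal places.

r = 2, so 2^r = 4.
4·11.7552494960 − 11.4575319718 = 35.5634660122
Divide by 2^2 − 1 = 3.
Result: 11.8544886707
Gap between inputs: 2.977e-01; correction applied: +0.0992391747.

11.854489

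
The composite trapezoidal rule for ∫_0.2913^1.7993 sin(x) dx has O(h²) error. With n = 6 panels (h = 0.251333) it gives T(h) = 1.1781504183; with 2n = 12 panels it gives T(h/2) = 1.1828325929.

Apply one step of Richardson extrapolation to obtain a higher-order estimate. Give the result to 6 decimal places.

r = 2: numerator weight 4, denominator 3.
4*1.1828325929 = 4.7313303716; 4.7313303716 − 1.1781504183 = 3.5531799533
3.5531799533 ÷ 3 = 1.1843933178
Gap between inputs: 4.682e-03; correction applied: +0.0015607249.

1.184393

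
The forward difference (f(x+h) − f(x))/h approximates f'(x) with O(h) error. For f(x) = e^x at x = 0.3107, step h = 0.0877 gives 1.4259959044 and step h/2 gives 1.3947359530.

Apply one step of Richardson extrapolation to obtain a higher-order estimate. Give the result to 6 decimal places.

The method has order 1: 2^1 = 2.
2·1.3947359530 = 2.7894719060; subtract 1.4259959044 → 1.3634760016
Divide by 2^1 − 1 = 1.
(2·1.3947359530 − 1.4259959044)/(2 − 1) = 1.3634760016
Gap between inputs: 3.126e-02; correction applied: −0.0312599514.

1.363476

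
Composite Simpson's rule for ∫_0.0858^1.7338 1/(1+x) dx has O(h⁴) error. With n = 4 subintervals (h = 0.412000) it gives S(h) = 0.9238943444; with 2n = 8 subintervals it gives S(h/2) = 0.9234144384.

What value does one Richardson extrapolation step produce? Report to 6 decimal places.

r = 4, so 2^r = 16.
Weighted: 14.7746310144 − 0.9238943444 = 13.8507366700
Denominator 16 − 1 = 15.
So the Richardson estimate is 0.9233824447.
Correction |R − A(h/2)| = 3.199e-05; gap |A(h/2) − A(h)| = 4.799e-04.

0.923382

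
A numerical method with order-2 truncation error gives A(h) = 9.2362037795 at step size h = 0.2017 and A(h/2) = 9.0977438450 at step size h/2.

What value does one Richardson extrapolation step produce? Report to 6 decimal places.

9.051591

Order 2 gives 2^r = 4 and 2^r − 1 = 3.
2^2·A(h/2) = 36.3909753800; minus A(h) gives 27.1547716005.
Divide by 2^2 − 1 = 3.
(4·9.0977438450 − 9.2362037795)/(4 − 1) = 9.0515905335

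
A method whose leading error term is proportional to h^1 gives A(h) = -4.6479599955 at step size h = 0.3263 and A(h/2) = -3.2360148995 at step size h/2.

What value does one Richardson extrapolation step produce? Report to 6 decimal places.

r = 1: numerator weight 2, denominator 1.
Difference of the inputs: -3.2360148995 − (-4.6479599955) = 1.4119450960
Divide by 2^1 − 1 = 1: 1.4119450960/1 = 1.4119450960
R = -3.2360148995 + 1.4119450960 = -1.8240698035

-1.824070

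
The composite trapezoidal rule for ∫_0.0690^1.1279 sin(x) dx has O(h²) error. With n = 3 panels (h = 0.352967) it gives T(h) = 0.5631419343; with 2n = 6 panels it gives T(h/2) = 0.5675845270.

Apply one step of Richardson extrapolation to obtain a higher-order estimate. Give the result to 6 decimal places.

0.569065

Error is O(h^2); halving h shrinks it by 2^2 = 4.
4 × 0.5675845270 = 2.2703381080; 2.2703381080 − 0.5631419343 = 1.7071961737
Extrapolated: 1.7071961737 / 3 = 0.5690653912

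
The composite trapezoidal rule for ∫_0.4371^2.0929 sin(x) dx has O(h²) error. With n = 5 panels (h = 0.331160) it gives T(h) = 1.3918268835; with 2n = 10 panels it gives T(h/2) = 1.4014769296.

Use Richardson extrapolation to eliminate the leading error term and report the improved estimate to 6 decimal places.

Method order is 2; weight 2^2 = 4.
4·1.4014769296 = 5.6059077184; 5.6059077184 − 1.3918268835 = 4.2140808349
4.2140808349 ÷ 3 = 1.4046936116

1.404694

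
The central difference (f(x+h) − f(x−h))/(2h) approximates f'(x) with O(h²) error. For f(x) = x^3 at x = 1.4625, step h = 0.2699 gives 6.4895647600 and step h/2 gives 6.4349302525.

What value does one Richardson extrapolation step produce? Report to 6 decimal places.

6.416719

Error is O(h^2); halving h shrinks it by 2^2 = 4.
4×6.4349302525 = 25.7397210100; subtract 6.4895647600 → 19.2501562500
Denominator 4 − 1 = 3.
R = 19.2501562500/3 = 6.4167187500
Gap between inputs: 5.463e-02; correction applied: −0.0182115025.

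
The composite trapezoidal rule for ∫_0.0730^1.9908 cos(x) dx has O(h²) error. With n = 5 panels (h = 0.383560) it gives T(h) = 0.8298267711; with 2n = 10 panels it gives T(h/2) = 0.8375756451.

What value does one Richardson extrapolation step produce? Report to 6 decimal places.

Error is O(h^2); halving h shrinks it by 2^2 = 4.
Numerator 4*A(h/2) − A(h) = 4*0.8375756451 − 0.8298267711 = 2.5204758093
(4*0.8375756451 − 0.8298267711)/(4 − 1) = 0.8401586031
Shift from A(h/2): +0.0025829580.

0.840159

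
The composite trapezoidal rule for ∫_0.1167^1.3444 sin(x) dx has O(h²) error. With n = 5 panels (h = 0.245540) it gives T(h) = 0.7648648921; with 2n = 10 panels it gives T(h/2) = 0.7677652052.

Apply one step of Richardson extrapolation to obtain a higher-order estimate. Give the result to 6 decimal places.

r = 2, so 2^r = 4.
4 × 0.7677652052 = 3.0710608208; 3.0710608208 − 0.7648648921 = 2.3061959287
Divide by 2^2 − 1 = 3.
(4 × 0.7677652052 − 0.7648648921)/(4 − 1) = 0.7687319762

0.768732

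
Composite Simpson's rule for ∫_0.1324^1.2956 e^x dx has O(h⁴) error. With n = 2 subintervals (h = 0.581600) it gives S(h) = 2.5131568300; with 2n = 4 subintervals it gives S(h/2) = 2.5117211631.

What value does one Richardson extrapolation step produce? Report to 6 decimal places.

2.511625

Order 4 gives 2^r = 16 and 2^r − 1 = 15.
Top: 16(2.5117211631) − (2.5131568300) = 37.6743817796
Denominator 16 − 1 = 15.
So the Richardson estimate is 2.5116254520.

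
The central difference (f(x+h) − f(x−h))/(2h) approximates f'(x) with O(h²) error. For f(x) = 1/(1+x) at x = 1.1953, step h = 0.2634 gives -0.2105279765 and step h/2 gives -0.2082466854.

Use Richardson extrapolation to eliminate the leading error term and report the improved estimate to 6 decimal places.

-0.207486

r = 2, so 2^r = 4.
Weighted: (-0.8329867416) − (-0.2105279765) = -0.6224587651
R = (-0.6224587651)/3 = -0.2074862550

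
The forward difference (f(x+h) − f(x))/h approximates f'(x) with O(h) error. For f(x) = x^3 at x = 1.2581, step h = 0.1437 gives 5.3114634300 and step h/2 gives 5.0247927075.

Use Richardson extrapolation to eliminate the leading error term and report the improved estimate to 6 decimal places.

r = 1: numerator weight 2, denominator 1.
2^1×A(h/2) = 10.0495854150; minus A(h) gives 4.7381219850.
R = 4.7381219850/1 = 4.7381219850

4.738122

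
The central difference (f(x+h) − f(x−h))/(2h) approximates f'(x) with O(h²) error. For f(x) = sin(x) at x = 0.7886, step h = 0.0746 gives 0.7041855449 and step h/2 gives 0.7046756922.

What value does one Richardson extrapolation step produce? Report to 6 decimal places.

0.704839

With r = 2 the leading error scales as h^2, so the weight is 2^2 = 4.
A(h/2) − A(h) = 0.7046756922 − 0.7041855449 = 0.0004901473
Correction (A(h/2) − A(h))/(4 − 1) = 0.0004901473/3 = 0.0001633824
R = 0.7046756922 + 0.0001633824 = 0.7048390746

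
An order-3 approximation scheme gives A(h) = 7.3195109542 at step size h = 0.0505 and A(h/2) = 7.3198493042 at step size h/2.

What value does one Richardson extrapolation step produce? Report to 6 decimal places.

r = 3, so 2^r = 8.
Difference of the inputs: 7.3198493042 − 7.3195109542 = 0.0003383500
Divide by 2^3 − 1 = 7: 0.0003383500/7 = 0.0000483357
R = A(h/2) + (A(h/2) − A(h))/7 = 7.3198493042 + 0.0000483357 = 7.3198976399

7.319898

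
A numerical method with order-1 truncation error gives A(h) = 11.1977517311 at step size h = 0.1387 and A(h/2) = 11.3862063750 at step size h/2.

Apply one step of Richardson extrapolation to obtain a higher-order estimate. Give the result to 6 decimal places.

Method order is 1; weight 2^1 = 2.
Weighted: 22.7724127500 − 11.1977517311 = 11.5746610189
Denominator 2 − 1 = 1.
So the Richardson estimate is 11.5746610189.

11.574661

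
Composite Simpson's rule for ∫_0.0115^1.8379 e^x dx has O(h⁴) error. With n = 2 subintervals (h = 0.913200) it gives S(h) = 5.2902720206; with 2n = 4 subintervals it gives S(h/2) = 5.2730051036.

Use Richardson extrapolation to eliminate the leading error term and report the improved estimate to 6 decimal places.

5.271854

r = 4: numerator weight 16, denominator 15.
Weighted: 84.3680816576 − 5.2902720206 = 79.0778096370
79.0778096370 ÷ 15 = 5.2718539758
Correction |R − A(h/2)| = 1.151e-03; gap |A(h/2) − A(h)| = 1.727e-02.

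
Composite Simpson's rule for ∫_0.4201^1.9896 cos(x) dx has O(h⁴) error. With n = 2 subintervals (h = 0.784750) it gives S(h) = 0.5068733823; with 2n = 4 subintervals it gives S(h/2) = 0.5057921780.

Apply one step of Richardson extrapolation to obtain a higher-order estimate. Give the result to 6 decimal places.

0.505720

Error is O(h^4); halving h shrinks it by 2^4 = 16.
16*0.5057921780 = 8.0926748480; subtract 0.5068733823 → 7.5858014657
Extrapolated: 7.5858014657 / 15 = 0.5057200977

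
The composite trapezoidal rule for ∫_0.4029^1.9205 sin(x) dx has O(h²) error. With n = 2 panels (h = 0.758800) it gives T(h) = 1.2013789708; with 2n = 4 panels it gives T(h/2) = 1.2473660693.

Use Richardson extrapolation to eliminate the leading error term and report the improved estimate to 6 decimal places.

Method order is 2; weight 2^2 = 4.
A(h/2) − A(h) = 1.2473660693 − 1.2013789708 = 0.0459870985
Divide by 2^2 − 1 = 3: 0.0459870985/3 = 0.0153290328
R = 1.2473660693 + 0.0153290328 = 1.2626951021
Gap between inputs: 4.599e-02; correction applied: +0.0153290328.

1.262695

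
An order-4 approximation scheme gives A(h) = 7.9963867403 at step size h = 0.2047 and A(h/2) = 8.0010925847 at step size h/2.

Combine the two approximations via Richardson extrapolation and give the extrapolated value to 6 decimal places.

8.001406

Order 4 gives 2^r = 16 and 2^r − 1 = 15.
Top: 16(8.0010925847) − (7.9963867403) = 120.0210946149
Divide by 2^4 − 1 = 15.
Result: 8.0014063077
Gap between inputs: 4.706e-03; correction applied: +0.0003137230.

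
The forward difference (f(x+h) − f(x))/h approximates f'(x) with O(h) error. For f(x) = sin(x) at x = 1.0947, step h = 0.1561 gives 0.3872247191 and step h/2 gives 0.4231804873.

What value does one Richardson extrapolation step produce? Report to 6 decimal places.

The method has order 1: 2^1 = 2.
Difference of the inputs: 0.4231804873 − 0.3872247191 = 0.0359557682
Divide by 2^1 − 1 = 1: 0.0359557682/1 = 0.0359557682
R = A(h/2) + (A(h/2) − A(h))/1 = 0.4231804873 + 0.0359557682 = 0.4591362555

0.459136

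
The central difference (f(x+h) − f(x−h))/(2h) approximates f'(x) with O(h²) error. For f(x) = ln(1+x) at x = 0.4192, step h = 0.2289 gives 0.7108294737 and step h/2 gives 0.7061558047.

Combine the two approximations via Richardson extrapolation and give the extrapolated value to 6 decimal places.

0.704598

r = 2, so 2^r = 4.
Weighted: 2.8246232188 − 0.7108294737 = 2.1137937451
Denominator 4 − 1 = 3.
So the Richardson estimate is 0.7045979150.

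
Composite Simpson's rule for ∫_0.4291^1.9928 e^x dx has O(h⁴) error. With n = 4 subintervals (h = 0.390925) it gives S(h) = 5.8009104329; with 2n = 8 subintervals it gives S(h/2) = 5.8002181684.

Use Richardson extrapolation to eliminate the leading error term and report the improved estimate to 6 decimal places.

r = 4, so 2^r = 16.
2^4 × A(h/2) = 92.8034906944; minus A(h) gives 87.0025802615.
Denominator 16 − 1 = 15.
(16 × 5.8002181684 − 5.8009104329)/(16 − 1) = 5.8001720174
Shift from A(h/2): −0.0000461510.

5.800172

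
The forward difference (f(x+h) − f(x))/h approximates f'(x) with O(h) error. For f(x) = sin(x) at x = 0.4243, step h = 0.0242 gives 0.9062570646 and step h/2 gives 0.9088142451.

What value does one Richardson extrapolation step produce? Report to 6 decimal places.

0.911371

Leading term ∝ h^1; use weight 2 = 2^1.
Weighted: 1.8176284902 − 0.9062570646 = 0.9113714256
0.9113714256 ÷ 1 = 0.9113714256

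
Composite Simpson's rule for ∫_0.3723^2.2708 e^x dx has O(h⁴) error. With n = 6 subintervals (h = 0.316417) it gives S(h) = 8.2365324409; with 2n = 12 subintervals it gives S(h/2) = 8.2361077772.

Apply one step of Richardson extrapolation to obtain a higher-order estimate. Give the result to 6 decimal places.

8.236079

Error is O(h^4); halving h shrinks it by 2^4 = 16.
Difference of the inputs: 8.2361077772 − 8.2365324409 = -0.0004246637
Divide by 2^4 − 1 = 15: (-0.0004246637)/15 = -0.0000283109
R = 8.2361077772 − 0.0000283109 = 8.2360794663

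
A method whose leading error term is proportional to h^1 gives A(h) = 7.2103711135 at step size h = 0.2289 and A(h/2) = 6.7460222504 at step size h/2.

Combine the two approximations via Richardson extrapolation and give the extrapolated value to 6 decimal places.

The method has order 1: 2^1 = 2.
2 × 6.7460222504 = 13.4920445008; subtract 7.2103711135 → 6.2816733873
R = 6.2816733873/1 = 6.2816733873

6.281673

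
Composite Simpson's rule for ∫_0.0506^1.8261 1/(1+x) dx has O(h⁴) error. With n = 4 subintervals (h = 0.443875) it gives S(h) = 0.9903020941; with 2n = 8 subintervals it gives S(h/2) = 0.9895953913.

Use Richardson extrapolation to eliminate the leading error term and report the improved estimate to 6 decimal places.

0.989548

r = 4, so 2^r = 16.
Numerator 16·A(h/2) − A(h) = 16·0.9895953913 − 0.9903020941 = 14.8432241667
(16·0.9895953913 − 0.9903020941)/(16 − 1) = 0.9895482778
Gap between inputs: 7.067e-04; correction applied: −0.0000471135.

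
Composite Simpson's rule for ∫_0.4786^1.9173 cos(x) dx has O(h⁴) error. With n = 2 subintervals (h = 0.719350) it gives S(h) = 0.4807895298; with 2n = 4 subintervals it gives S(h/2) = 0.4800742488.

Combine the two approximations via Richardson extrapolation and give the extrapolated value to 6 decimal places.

The method has order 4: 2^4 = 16.
Weighted: 7.6811879808 − 0.4807895298 = 7.2003984510
Divide by 2^4 − 1 = 15.
(16·0.4800742488 − 0.4807895298)/(16 − 1) = 0.4800265634
Correction |R − A(h/2)| = 4.769e-05; gap |A(h/2) − A(h)| = 7.153e-04.

0.480027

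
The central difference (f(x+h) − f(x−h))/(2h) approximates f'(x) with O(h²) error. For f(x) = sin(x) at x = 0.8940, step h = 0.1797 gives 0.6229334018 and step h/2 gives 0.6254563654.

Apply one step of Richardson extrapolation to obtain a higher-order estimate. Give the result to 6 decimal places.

0.626297

Leading term ∝ h^2; use weight 4 = 2^2.
2^2×A(h/2) = 2.5018254616; minus A(h) gives 1.8788920598.
Divide by 2^2 − 1 = 3.
Result: 0.6262973533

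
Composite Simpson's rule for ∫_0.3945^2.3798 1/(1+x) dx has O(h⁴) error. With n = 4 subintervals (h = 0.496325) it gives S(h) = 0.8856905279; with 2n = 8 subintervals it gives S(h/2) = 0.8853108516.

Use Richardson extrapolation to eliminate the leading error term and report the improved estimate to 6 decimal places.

0.885286

Order 4 gives 2^r = 16 and 2^r − 1 = 15.
Top: 16(0.8853108516) − (0.8856905279) = 13.2792830977
Divide by 2^4 − 1 = 15.
So the Richardson estimate is 0.8852855398.
Shift from A(h/2): −0.0000253118.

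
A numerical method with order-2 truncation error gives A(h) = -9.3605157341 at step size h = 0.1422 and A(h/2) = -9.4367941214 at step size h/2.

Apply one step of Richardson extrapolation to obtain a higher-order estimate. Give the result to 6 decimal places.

-9.462220

r = 2, so 2^r = 4.
Difference of the inputs: -9.4367941214 − (-9.3605157341) = -0.0762783873
Correction (A(h/2) − A(h))/(4 − 1) = (-0.0762783873)/3 = -0.0254261291
R = A(h/2) + (A(h/2) − A(h))/3 = -9.4367941214 − 0.0254261291 = -9.4622202505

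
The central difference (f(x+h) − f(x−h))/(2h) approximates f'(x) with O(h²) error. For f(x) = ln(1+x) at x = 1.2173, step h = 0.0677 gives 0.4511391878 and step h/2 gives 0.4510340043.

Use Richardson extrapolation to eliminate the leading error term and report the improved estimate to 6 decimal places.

0.450999

Error is O(h^2); halving h shrinks it by 2^2 = 4.
Weighted: 1.8041360172 − 0.4511391878 = 1.3529968294
Extrapolated: 1.3529968294 / 3 = 0.4509989431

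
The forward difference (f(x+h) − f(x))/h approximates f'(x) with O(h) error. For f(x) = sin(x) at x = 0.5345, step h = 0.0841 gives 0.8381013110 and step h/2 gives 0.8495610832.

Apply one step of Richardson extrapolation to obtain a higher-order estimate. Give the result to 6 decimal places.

0.861021

r = 1: numerator weight 2, denominator 1.
Weighted: 1.6991221664 − 0.8381013110 = 0.8610208554
0.8610208554 ÷ 1 = 0.8610208554
Gap between inputs: 1.146e-02; correction applied: +0.0114597722.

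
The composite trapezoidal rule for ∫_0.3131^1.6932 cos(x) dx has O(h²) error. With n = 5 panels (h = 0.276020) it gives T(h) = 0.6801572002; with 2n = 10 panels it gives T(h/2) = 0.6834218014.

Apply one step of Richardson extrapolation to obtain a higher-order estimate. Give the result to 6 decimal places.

0.684510

The method has order 2: 2^2 = 4.
Difference of the inputs: 0.6834218014 − 0.6801572002 = 0.0032646012
Correction (A(h/2) − A(h))/(4 − 1) = 0.0032646012/3 = 0.0010882004
R = A(h/2) + (A(h/2) − A(h))/3 = 0.6834218014 + 0.0010882004 = 0.6845100018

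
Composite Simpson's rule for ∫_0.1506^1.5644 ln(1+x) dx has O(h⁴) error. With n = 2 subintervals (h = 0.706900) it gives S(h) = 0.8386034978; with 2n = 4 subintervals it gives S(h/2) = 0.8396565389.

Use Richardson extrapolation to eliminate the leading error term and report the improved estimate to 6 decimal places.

With r = 4 the leading error scales as h^4, so the weight is 2^4 = 16.
Numerator 16·A(h/2) − A(h) = 16·0.8396565389 − 0.8386034978 = 12.5959011246
R = 12.5959011246/15 = 0.8397267416
Gap between inputs: 1.053e-03; correction applied: +0.0000702027.

0.839727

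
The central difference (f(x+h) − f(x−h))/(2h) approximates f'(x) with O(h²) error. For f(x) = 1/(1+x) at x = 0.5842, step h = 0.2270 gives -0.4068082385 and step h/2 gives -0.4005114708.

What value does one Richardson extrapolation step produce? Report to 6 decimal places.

-0.398413

Method order is 2; weight 2^2 = 4.
4*(-0.4005114708) − (-0.4068082385) = -1.1952376447
Extrapolated: (-1.1952376447) / 3 = -0.3984125482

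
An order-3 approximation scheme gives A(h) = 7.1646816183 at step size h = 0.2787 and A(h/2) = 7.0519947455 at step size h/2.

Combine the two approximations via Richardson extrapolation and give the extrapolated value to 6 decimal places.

Order 3 gives 2^r = 8 and 2^r − 1 = 7.
A(h/2) − A(h) = 7.0519947455 − 7.1646816183 = -0.1126868728
Correction (A(h/2) − A(h))/(8 − 1) = (-0.1126868728)/7 = -0.0160981247
R = A(h/2) + (A(h/2) − A(h))/7 = 7.0519947455 − 0.0160981247 = 7.0358966208
Shift from A(h/2): −0.0160981247.

7.035897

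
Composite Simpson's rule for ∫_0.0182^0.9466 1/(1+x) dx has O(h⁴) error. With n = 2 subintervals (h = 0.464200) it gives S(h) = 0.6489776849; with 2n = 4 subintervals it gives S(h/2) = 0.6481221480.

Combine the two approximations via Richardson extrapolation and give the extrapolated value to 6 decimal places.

r = 4: numerator weight 16, denominator 15.
2^4×A(h/2) = 10.3699543680; minus A(h) gives 9.7209766831.
Denominator 16 − 1 = 15.
Extrapolated: 9.7209766831 / 15 = 0.6480651122
Shift from A(h/2): −0.0000570358.

0.648065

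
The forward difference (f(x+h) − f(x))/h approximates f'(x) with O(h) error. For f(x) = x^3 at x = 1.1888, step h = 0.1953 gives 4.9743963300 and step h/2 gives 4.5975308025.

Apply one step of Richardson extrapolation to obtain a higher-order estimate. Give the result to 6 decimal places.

Method order is 1; weight 2^1 = 2.
Weighted: 9.1950616050 − 4.9743963300 = 4.2206652750
4.2206652750 ÷ 1 = 4.2206652750
Shift from A(h/2): −0.3768655275.

4.220665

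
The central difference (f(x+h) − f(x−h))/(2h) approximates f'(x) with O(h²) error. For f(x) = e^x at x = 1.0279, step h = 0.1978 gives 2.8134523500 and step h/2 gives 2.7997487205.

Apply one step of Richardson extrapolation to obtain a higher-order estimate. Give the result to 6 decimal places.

2.795181

r = 2, so 2^r = 4.
4*2.7997487205 = 11.1989948820; subtract 2.8134523500 → 8.3855425320
Divide by 2^2 − 1 = 3.
R = 8.3855425320/3 = 2.7951808440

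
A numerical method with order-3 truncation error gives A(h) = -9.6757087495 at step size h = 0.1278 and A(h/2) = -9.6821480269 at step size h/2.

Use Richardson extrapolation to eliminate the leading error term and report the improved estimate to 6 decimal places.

r = 3: numerator weight 8, denominator 7.
Numerator 8 × A(h/2) − A(h) = 8 × (-9.6821480269) − (-9.6757087495) = -67.7814754657
Denominator 8 − 1 = 7.
Result: -9.6830679237

-9.683068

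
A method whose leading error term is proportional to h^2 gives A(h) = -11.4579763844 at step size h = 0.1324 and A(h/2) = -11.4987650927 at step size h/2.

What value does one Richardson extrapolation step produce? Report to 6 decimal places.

With r = 2 the leading error scales as h^2, so the weight is 2^2 = 4.
Weighted: (-45.9950603708) − (-11.4579763844) = -34.5370839864
R = (-34.5370839864)/3 = -11.5123613288
Gap between inputs: 4.079e-02; correction applied: −0.0135962361.

-11.512361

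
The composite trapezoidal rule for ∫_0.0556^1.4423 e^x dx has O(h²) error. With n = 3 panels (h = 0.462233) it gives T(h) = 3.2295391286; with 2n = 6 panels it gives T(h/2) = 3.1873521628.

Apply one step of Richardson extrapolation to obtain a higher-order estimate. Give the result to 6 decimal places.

3.173290

Leading term ∝ h^2; use weight 4 = 2^2.
Numerator 4*A(h/2) − A(h) = 4*3.1873521628 − 3.2295391286 = 9.5198695226
Denominator 4 − 1 = 3.
Result: 3.1732898409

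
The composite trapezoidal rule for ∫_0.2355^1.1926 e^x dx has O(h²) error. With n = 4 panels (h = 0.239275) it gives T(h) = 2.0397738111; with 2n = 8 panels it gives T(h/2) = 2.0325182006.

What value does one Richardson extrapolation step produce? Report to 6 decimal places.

2.030100

The method has order 2: 2^2 = 4.
4×2.0325182006 = 8.1300728024; subtract 2.0397738111 → 6.0902989913
Denominator 4 − 1 = 3.
6.0902989913 ÷ 3 = 2.0300996638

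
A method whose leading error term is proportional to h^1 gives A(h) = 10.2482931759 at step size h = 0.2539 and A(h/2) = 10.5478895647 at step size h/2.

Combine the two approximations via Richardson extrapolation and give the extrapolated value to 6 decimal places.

Leading term ∝ h^1; use weight 2 = 2^1.
A(h/2) − A(h) = 10.5478895647 − 10.2482931759 = 0.2995963888
Correction (A(h/2) − A(h))/(2 − 1) = 0.2995963888/1 = 0.2995963888
R = 10.5478895647 + 0.2995963888 = 10.8474859535

10.847486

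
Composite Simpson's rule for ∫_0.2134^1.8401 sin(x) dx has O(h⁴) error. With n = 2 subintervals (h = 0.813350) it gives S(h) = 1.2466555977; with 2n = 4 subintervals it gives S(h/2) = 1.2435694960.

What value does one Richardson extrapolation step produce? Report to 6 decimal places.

1.243364

The method has order 4: 2^4 = 16.
16 × 1.2435694960 = 19.8971119360; subtract 1.2466555977 → 18.6504563383
Divide by 2^4 − 1 = 15.
(16 × 1.2435694960 − 1.2466555977)/(16 − 1) = 1.2433637559
Shift from A(h/2): −0.0002057401.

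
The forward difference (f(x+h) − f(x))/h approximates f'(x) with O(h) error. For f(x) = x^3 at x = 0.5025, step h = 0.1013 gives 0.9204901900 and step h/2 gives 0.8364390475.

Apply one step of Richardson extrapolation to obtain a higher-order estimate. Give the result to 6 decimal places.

r = 1: numerator weight 2, denominator 1.
Top: 2(0.8364390475) − (0.9204901900) = 0.7523879050
(2×0.8364390475 − 0.9204901900)/(2 − 1) = 0.7523879050

0.752388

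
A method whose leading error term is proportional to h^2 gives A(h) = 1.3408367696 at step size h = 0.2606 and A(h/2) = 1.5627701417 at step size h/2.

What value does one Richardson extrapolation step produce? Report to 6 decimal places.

1.636748

Error is O(h^2); halving h shrinks it by 2^2 = 4.
Numerator 4*A(h/2) − A(h) = 4*1.5627701417 − 1.3408367696 = 4.9102437972
Divide by 2^2 − 1 = 3.
R = 4.9102437972/3 = 1.6367479324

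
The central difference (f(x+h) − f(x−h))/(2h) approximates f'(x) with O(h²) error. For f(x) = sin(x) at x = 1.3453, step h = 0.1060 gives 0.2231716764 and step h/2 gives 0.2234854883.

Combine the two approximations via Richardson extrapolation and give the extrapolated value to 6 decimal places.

0.223590

Order 2 gives 2^r = 4 and 2^r − 1 = 3.
4*0.2234854883 − 0.2231716764 = 0.6707702768
Divide by 2^2 − 1 = 3.
Result: 0.2235900923
Shift from A(h/2): +0.0001046040.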